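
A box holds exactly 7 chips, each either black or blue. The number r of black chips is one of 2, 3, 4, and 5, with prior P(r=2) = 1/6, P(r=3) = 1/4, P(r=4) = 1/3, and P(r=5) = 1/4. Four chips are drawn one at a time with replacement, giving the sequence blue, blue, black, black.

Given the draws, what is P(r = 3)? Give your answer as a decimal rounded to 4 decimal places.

0.2865

Compute the likelihood of the observed sequence for each case: P(data | r = 2) = (5/7)(5/7)(2/7)(2/7) = 0.041649; P(data | r = 3) = (4/7)(4/7)(3/7)(3/7) = 0.059975; P(data | r = 4) = (3/7)(3/7)(4/7)(4/7) = 0.059975; P(data | r = 5) = (2/7)(2/7)(5/7)(5/7) = 0.041649.
Weighting by the prior gives 1/6 · 0.041649 = 0.0069416, 1/4 · 0.059975 = 0.014994, 1/3 · 0.059975 = 0.019992, 1/4 · 0.041649 = 0.010412; summing to 0.052339.
Hence P(r = 3 | data) = (0.014994) / (0.052339) = 0.28647.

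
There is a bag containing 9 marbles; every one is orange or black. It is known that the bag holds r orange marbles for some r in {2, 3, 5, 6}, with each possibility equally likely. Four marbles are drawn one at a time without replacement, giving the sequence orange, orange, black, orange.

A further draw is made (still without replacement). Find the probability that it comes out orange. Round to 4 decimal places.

Under each hypothesis, the probability of the observed sequence is: P(data | r = 2) = (2/9)(1/8)(7/7)(0/6) = 0; P(data | r = 3) = (3/9)(2/8)(6/7)(1/6) = 0.011905; P(data | r = 5) = (5/9)(4/8)(4/7)(3/6) = 0.079365; P(data | r = 6) = (6/9)(5/8)(3/7)(4/6) = 0.11905.
Weighting by the prior gives 1/4 · 0 = 0, 1/4 · 0.011905 = 0.0029762, 1/4 · 0.079365 = 0.019841, 1/4 · 0.11905 = 0.029762; these sum to 0.052579.
Normalising, the posterior is P(r = 2 | data) = 0, P(r = 3 | data) = 0.056604, P(r = 5 | data) = 0.37736, P(r = 6 | data) = 0.56604.
Averaging over the posterior, P(orange next | data) = (0)(0.056604) + (2/5)(0.37736) + (3/5)(0.56604) = 0.49057.

0.4906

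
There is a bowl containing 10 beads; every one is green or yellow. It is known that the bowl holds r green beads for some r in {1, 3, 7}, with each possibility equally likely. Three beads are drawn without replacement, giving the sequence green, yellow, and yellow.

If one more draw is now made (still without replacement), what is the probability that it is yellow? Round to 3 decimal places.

For each hypothesis, P(data | H) works out to: P(data | r = 1) = (1/10)(9/9)(8/8) = 1/10; P(data | r = 3) = (3/10)(7/9)(6/8) = 7/40; P(data | r = 7) = (7/10)(3/9)(2/8) = 7/120.
Multiplying each by its prior: 1/3 · 1/10 = 1/30, 1/3 · 7/40 = 7/120, 1/3 · 7/120 = 7/360; with total 1/9.
Dividing through by the total gives posterior P(r = 1 | data) = 3/10, P(r = 3 | data) = 21/40, P(r = 7 | data) = 7/40.
The predictive probability is P(yellow next | data) = (1)(3/10) + (5/7)(21/40) + (1/7)(7/40) = 7/10.

0.700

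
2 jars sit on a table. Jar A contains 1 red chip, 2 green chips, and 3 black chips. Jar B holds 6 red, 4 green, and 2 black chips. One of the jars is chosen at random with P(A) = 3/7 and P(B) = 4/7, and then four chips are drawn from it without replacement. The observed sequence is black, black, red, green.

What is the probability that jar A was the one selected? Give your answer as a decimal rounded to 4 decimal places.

0.8609

Compute the likelihood of the observed sequence for each case: P(data | jar A) = (3/6)(2/5)(1/4)(2/3) = 0.033333; P(data | jar B) = (2/12)(1/11)(6/10)(4/9) = 0.0040404.
Multiplying each by its prior: 3/7 · 0.033333 = 0.014286, 4/7 · 0.0040404 = 0.0023088; these sum to 0.016595.
Hence P(jar A | data) = (0.014286) / (0.016595) = 0.86087.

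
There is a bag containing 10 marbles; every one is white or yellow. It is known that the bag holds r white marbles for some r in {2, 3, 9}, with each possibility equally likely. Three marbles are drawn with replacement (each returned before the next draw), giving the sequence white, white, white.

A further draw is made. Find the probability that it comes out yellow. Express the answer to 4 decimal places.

Compute the likelihood of the observed sequence for each case: P(data | r = 2) = (2/10)(2/10)(2/10) = 1/125; P(data | r = 3) = (3/10)(3/10)(3/10) = 27/1000; P(data | r = 9) = (9/10)(9/10)(9/10) = 729/1000.
Multiplying each by its prior: 1/3 · 1/125 = 1/375, 1/3 · 27/1000 = 9/1000, 1/3 · 729/1000 = 243/1000; these sum to 191/750.
Normalising, the posterior is P(r = 2 | data) = 0.010471, P(r = 3 | data) = 0.03534, P(r = 9 | data) = 0.95419.
The predictive probability is P(yellow next | data) = (4/5)(0.010471) + (7/10)(0.03534) + (1/10)(0.95419) = 0.12853.

0.1285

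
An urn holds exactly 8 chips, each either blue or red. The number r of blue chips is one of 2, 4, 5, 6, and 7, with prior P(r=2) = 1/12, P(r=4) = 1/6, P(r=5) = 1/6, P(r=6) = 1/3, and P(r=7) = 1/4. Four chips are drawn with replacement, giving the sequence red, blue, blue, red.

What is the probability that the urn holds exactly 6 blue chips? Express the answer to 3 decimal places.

Compute the likelihood of the observed sequence for each case: P(data | r = 2) = (6/8)(2/8)(2/8)(6/8) = 0.035156; P(data | r = 4) = (4/8)(4/8)(4/8)(4/8) = 0.0625; P(data | r = 5) = (3/8)(5/8)(5/8)(3/8) = 0.054932; P(data | r = 6) = (2/8)(6/8)(6/8)(2/8) = 0.035156; P(data | r = 7) = (1/8)(7/8)(7/8)(1/8) = 0.011963.
The prior-weighted likelihoods are 1/12 · 0.035156 = 0.0029297, 1/6 · 0.0625 = 0.010417, 1/6 · 0.054932 = 0.0091553, 1/3 · 0.035156 = 0.011719, 1/4 · 0.011963 = 0.0029907; these sum to 0.037211.
Hence P(r = 6 | data) = (0.011719) / (0.037211) = 0.31493.

0.315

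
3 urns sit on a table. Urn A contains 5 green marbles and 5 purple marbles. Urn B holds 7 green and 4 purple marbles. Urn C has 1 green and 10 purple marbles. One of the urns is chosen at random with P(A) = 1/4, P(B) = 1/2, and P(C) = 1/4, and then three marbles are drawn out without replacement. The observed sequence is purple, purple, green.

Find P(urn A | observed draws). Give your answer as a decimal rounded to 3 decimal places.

Compute the likelihood of the observed sequence for each case: P(data | urn A) = (5/10)(4/9)(5/8) = 0.13889; P(data | urn B) = (4/11)(3/10)(7/9) = 0.084848; P(data | urn C) = (10/11)(9/10)(1/9) = 0.090909.
The prior-weighted likelihoods are 1/4 · 0.13889 = 0.034722, 1/2 · 0.084848 = 0.042424, 1/4 · 0.090909 = 0.022727; summing to 0.099874.
By Bayes' rule, P(urn A | data) = (0.034722) / (0.099874) = 0.34766.

0.348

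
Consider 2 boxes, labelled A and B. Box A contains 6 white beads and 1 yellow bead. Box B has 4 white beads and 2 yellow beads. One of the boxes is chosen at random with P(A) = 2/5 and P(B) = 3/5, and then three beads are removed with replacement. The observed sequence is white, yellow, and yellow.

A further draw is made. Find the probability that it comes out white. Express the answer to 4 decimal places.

Compute the likelihood of the observed sequence for each case: P(data | box A) = (6/7)(1/7)(1/7) = 0.017493; P(data | box B) = (4/6)(2/6)(2/6) = 0.074074.
Weighting by the prior gives 2/5 · 0.017493 = 0.0069971, 3/5 · 0.074074 = 0.044444; these sum to 0.051442.
Dividing through by the total gives posterior P(box A | data) = 0.13602, P(box B | data) = 0.86398.
So P(white next | data) = Σ P(white next | H) P(H | data) = (6/7)(0.13602) + (2/3)(0.86398) = 0.69258.

0.6926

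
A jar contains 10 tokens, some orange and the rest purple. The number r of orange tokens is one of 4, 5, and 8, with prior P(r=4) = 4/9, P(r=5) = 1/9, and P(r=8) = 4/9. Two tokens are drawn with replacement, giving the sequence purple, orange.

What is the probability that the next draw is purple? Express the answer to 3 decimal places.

Compute the likelihood of the observed sequence for each case: P(data | r = 4) = (6/10)(4/10) = 6/25; P(data | r = 5) = (5/10)(5/10) = 1/4; P(data | r = 8) = (2/10)(8/10) = 4/25.
Multiplying each by its prior: 4/9 · 6/25 = 8/75, 1/9 · 1/4 = 1/36, 4/9 · 4/25 = 16/225; these sum to 37/180.
Dividing through by the total gives posterior P(r = 4 | data) = 0.51892, P(r = 5 | data) = 0.13514, P(r = 8 | data) = 0.34595.
The predictive probability is P(purple next | data) = (3/5)(0.51892) + (1/2)(0.13514) + (1/5)(0.34595) = 0.44811.

0.448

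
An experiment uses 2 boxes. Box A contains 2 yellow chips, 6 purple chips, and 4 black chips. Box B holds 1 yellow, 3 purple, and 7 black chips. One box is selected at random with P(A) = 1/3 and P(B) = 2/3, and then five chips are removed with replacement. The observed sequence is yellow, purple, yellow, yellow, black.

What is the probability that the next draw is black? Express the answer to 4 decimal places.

0.4099

Compute the likelihood of the observed sequence for each case: P(data | box A) = (2/12)(6/12)(2/12)(2/12)(4/12) = 0.0007716; P(data | box B) = (1/11)(3/11)(1/11)(1/11)(7/11) = 0.00013039.
Multiplying each by its prior: 1/3 · 0.0007716 = 0.0002572, 2/3 · 0.00013039 = 8.6929e-05; these sum to 0.00034413.
Dividing through by the total gives posterior P(box A | data) = 0.7474, P(box B | data) = 0.2526.
The predictive probability is P(black next | data) = (1/3)(0.7474) + (7/11)(0.2526) = 0.40988.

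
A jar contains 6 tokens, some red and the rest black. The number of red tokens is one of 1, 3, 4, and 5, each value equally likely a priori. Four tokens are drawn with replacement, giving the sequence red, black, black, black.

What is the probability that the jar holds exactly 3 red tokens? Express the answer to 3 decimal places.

0.333

Under each hypothesis, the probability of the observed sequence is: P(data | r = 1) = (1/6)(5/6)(5/6)(5/6) = 0.096451; P(data | r = 3) = (3/6)(3/6)(3/6)(3/6) = 0.0625; P(data | r = 4) = (4/6)(2/6)(2/6)(2/6) = 0.024691; P(data | r = 5) = (5/6)(1/6)(1/6)(1/6) = 0.003858.
Multiplying each by its prior: 1/4 · 0.096451 = 0.024113, 1/4 · 0.0625 = 0.015625, 1/4 · 0.024691 = 0.0061728, 1/4 · 0.003858 = 0.00096451; summing to 0.046875.
So P(r = 3 | data) = (0.015625) / (0.046875) = 0.33333.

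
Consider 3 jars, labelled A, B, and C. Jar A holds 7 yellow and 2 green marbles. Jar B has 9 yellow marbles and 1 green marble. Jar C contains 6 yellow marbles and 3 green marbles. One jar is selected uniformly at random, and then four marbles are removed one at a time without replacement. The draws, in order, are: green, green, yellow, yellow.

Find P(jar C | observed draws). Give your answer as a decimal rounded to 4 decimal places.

0.6818

The likelihood of the observed sequence under each hypothesis: P(data | jar A) = (2/9)(1/8)(7/7)(6/6) = 1/36; P(data | jar B) = (1/10)(0/9) = 0; P(data | jar C) = (3/9)(2/8)(6/7)(5/6) = 5/84.
Multiplying each by its prior: 1/3 · 1/36 = 1/108, 1/3 · 0 = 0, 1/3 · 5/84 = 5/252; these sum to 11/378.
By Bayes' rule, P(jar C | data) = (5/252) / (11/378) = 15/22.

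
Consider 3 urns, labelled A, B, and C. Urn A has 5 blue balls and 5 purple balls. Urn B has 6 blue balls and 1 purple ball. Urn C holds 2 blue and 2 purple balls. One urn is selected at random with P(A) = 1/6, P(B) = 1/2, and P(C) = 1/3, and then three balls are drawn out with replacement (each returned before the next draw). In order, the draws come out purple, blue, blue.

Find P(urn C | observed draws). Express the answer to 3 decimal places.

Compute the likelihood of the observed sequence for each case: P(data | urn A) = (5/10)(5/10)(5/10) = 0.125; P(data | urn B) = (1/7)(6/7)(6/7) = 0.10496; P(data | urn C) = (2/4)(2/4)(2/4) = 0.125.
Weighting by the prior gives 1/6 · 0.125 = 0.020833, 1/2 · 0.10496 = 0.052478, 1/3 · 0.125 = 0.041667; these sum to 0.11498.
So P(urn C | data) = (0.041667) / (0.11498) = 0.36239.

0.362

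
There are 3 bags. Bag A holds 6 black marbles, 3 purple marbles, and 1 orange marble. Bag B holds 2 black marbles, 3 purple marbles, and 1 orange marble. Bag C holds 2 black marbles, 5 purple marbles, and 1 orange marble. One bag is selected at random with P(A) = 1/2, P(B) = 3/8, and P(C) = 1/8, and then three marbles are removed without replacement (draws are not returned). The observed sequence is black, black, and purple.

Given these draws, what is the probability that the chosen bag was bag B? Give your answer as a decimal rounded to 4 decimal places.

0.2207

The likelihood of the observed sequence under each hypothesis: P(data | bag A) = (6/10)(5/9)(3/8) = 0.125; P(data | bag B) = (2/6)(1/5)(3/4) = 0.05; P(data | bag C) = (2/8)(1/7)(5/6) = 0.029762.
The prior-weighted likelihoods are 1/2 · 0.125 = 0.0625, 3/8 · 0.05 = 0.01875, 1/8 · 0.029762 = 0.0037202; summing to 0.08497.
Therefore the posterior P(bag B | data) = (0.01875) / (0.08497) = 0.22067.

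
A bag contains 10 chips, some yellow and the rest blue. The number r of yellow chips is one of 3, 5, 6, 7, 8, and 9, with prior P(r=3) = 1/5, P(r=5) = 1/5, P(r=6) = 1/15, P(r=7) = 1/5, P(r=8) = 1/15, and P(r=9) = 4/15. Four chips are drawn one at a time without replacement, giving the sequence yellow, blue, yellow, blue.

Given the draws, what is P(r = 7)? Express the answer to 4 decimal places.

0.2374

For each hypothesis, P(data | H) works out to: P(data | r = 3) = (3/10)(7/9)(2/8)(6/7) = 0.05; P(data | r = 5) = (5/10)(5/9)(4/8)(4/7) = 0.079365; P(data | r = 6) = (6/10)(4/9)(5/8)(3/7) = 0.071429; P(data | r = 7) = (7/10)(3/9)(6/8)(2/7) = 0.05; P(data | r = 8) = (8/10)(2/9)(7/8)(1/7) = 0.022222; P(data | r = 9) = (9/10)(1/9)(8/8)(0/7) = 0.
Weighting by the prior gives 1/5 · 0.05 = 0.01, 1/5 · 0.079365 = 0.015873, 1/15 · 0.071429 = 0.0047619, 1/5 · 0.05 = 0.01, 1/15 · 0.022222 = 0.0014815, 4/15 · 0 = 0; summing to 0.042116.
By Bayes' rule, P(r = 7 | data) = (0.01) / (0.042116) = 0.23744.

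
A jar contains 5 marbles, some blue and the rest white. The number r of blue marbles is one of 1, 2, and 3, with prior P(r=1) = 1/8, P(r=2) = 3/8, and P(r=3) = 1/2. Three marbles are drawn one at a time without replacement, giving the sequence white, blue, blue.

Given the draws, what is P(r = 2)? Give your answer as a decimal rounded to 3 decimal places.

0.273

Under each hypothesis, the probability of the observed sequence is: P(data | r = 1) = (4/5)(1/4)(0/3) = 0; P(data | r = 2) = (3/5)(2/4)(1/3) = 1/10; P(data | r = 3) = (2/5)(3/4)(2/3) = 1/5.
The prior-weighted likelihoods are 1/8 · 0 = 0, 3/8 · 1/10 = 3/80, 1/2 · 1/5 = 1/10; these sum to 11/80.
By Bayes' rule, P(r = 2 | data) = (3/80) / (11/80) = 3/11.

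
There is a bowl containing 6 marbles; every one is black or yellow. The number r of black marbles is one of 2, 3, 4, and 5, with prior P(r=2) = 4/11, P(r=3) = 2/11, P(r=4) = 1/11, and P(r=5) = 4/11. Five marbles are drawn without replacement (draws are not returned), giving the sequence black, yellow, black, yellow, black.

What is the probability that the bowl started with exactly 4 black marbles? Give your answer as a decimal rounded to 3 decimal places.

Compute the likelihood of the observed sequence for each case: P(data | r = 2) = (2/6)(4/5)(1/4)(3/3)(0/2) = 0; P(data | r = 3) = (3/6)(3/5)(2/4)(2/3)(1/2) = 1/20; P(data | r = 4) = (4/6)(2/5)(3/4)(1/3)(2/2) = 1/15; P(data | r = 5) = (5/6)(1/5)(4/4)(0/3) = 0.
Weighting by the prior gives 4/11 · 0 = 0, 2/11 · 1/20 = 1/110, 1/11 · 1/15 = 1/165, 4/11 · 0 = 0; summing to 1/66.
Hence P(r = 4 | data) = (1/165) / (1/66) = 2/5.

0.400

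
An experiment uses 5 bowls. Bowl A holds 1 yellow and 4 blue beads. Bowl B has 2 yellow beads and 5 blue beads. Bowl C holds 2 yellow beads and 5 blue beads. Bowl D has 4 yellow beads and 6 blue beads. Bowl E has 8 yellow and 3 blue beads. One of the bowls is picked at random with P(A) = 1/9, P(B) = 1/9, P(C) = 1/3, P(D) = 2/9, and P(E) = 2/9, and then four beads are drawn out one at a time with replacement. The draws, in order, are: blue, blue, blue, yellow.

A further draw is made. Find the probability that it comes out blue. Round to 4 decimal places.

For each hypothesis, P(data | H) works out to: P(data | bowl A) = (4/5)(4/5)(4/5)(1/5) = 0.1024; P(data | bowl B) = (5/7)(5/7)(5/7)(2/7) = 0.10412; P(data | bowl C) = (5/7)(5/7)(5/7)(2/7) = 0.10412; P(data | bowl D) = (6/10)(6/10)(6/10)(4/10) = 0.0864; P(data | bowl E) = (3/11)(3/11)(3/11)(8/11) = 0.014753.
Weighting by the prior gives 1/9 · 0.1024 = 0.011378, 1/9 · 0.10412 = 0.011569, 1/3 · 0.10412 = 0.034708, 2/9 · 0.0864 = 0.0192, 2/9 · 0.014753 = 0.0032785; these sum to 0.080133.
Dividing through by the total gives posterior P(bowl A | data) = 0.14199, P(bowl B | data) = 0.14438, P(bowl C | data) = 0.43313, P(bowl D | data) = 0.2396, P(bowl E | data) = 0.040913.
Averaging over the posterior, P(blue next | data) = (4/5)(0.14199) + (5/7)(0.14438) + (5/7)(0.43313) + (3/5)(0.2396) + (3/11)(0.040913) = 0.68101.

0.6810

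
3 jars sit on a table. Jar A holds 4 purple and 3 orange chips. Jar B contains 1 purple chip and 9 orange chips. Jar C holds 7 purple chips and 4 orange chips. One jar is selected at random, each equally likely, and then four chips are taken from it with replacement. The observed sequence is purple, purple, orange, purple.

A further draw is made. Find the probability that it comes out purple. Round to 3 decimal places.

0.604

Under each hypothesis, the probability of the observed sequence is: P(data | jar A) = (4/7)(4/7)(3/7)(4/7) = 0.079967; P(data | jar B) = (1/10)(1/10)(9/10)(1/10) = 0.0009; P(data | jar C) = (7/11)(7/11)(4/11)(7/11) = 0.093709.
Multiplying each by its prior: 1/3 · 0.079967 = 0.026656, 1/3 · 0.0009 = 0.0003, 1/3 · 0.093709 = 0.031236; with total 0.058192.
Dividing through by the total gives posterior P(jar A | data) = 0.45806, P(jar B | data) = 0.0051553, P(jar C | data) = 0.53678.
The predictive probability is P(purple next | data) = (4/7)(0.45806) + (1/10)(0.0051553) + (7/11)(0.53678) = 0.60385.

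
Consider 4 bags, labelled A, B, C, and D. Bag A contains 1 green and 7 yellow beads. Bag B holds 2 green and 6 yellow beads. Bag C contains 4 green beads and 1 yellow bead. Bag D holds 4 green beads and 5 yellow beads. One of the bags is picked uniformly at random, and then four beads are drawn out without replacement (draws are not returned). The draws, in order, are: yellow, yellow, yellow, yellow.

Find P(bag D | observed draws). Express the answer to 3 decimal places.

0.053

Compute the likelihood of the observed sequence for each case: P(data | bag A) = (7/8)(6/7)(5/6)(4/5) = 1/2; P(data | bag B) = (6/8)(5/7)(4/6)(3/5) = 3/14; P(data | bag C) = (1/5)(0/4) = 0; P(data | bag D) = (5/9)(4/8)(3/7)(2/6) = 5/126.
Multiplying each by its prior: 1/4 · 1/2 = 1/8, 1/4 · 3/14 = 3/56, 1/4 · 0 = 0, 1/4 · 5/126 = 5/504; summing to 95/504.
Hence P(bag D | data) = (5/504) / (95/504) = 1/19.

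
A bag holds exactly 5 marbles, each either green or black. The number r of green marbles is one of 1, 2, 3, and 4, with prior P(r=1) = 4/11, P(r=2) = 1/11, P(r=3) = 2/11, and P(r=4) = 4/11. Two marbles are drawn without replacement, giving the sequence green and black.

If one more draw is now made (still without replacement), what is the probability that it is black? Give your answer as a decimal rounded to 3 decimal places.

0.480

The likelihood of the observed sequence under each hypothesis: P(data | r = 1) = (1/5)(4/4) = 1/5; P(data | r = 2) = (2/5)(3/4) = 3/10; P(data | r = 3) = (3/5)(2/4) = 3/10; P(data | r = 4) = (4/5)(1/4) = 1/5.
Multiplying each by its prior: 4/11 · 1/5 = 4/55, 1/11 · 3/10 = 3/110, 2/11 · 3/10 = 3/55, 4/11 · 1/5 = 4/55; with total 5/22.
Normalising, the posterior is P(r = 1 | data) = 8/25, P(r = 2 | data) = 3/25, P(r = 3 | data) = 6/25, P(r = 4 | data) = 8/25.
Averaging over the posterior, P(black next | data) = (1)(8/25) + (2/3)(3/25) + (1/3)(6/25) + (0)(8/25) = 12/25.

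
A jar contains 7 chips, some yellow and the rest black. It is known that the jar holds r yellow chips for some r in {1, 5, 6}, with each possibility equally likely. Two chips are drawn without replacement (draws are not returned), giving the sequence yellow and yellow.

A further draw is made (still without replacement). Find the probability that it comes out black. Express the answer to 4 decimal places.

The likelihood of the observed sequence under each hypothesis: P(data | r = 1) = (1/7)(0/6) = 0; P(data | r = 5) = (5/7)(4/6) = 10/21; P(data | r = 6) = (6/7)(5/6) = 5/7.
The prior-weighted likelihoods are 1/3 · 0 = 0, 1/3 · 10/21 = 10/63, 1/3 · 5/7 = 5/21; these sum to 25/63.
Normalising, the posterior is P(r = 1 | data) = 0, P(r = 5 | data) = 2/5, P(r = 6 | data) = 3/5.
Averaging over the posterior, P(black next | data) = (2/5)(2/5) + (1/5)(3/5) = 7/25.

0.2800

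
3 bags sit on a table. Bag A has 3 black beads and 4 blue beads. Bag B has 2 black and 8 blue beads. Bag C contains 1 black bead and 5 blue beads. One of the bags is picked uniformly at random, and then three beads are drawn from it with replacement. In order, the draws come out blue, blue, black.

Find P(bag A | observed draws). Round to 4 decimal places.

The likelihood of the observed sequence under each hypothesis: P(data | bag A) = (4/7)(4/7)(3/7) = 0.13994; P(data | bag B) = (8/10)(8/10)(2/10) = 0.128; P(data | bag C) = (5/6)(5/6)(1/6) = 0.11574.
Weighting by the prior gives 1/3 · 0.13994 = 0.046647, 1/3 · 0.128 = 0.042667, 1/3 · 0.11574 = 0.03858; with total 0.12789.
So P(bag A | data) = (0.046647) / (0.12789) = 0.36473.

0.3647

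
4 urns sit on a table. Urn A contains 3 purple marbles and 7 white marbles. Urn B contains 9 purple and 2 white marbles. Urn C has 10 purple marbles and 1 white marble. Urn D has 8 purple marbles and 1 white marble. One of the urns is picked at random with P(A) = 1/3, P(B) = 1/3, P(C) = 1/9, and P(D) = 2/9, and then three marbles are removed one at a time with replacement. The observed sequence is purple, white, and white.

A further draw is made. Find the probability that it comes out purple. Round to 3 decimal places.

0.408

Under each hypothesis, the probability of the observed sequence is: P(data | urn A) = (3/10)(7/10)(7/10) = 0.147; P(data | urn B) = (9/11)(2/11)(2/11) = 0.027047; P(data | urn C) = (10/11)(1/11)(1/11) = 0.0075131; P(data | urn D) = (8/9)(1/9)(1/9) = 0.010974.
Multiplying each by its prior: 1/3 · 0.147 = 0.049, 1/3 · 0.027047 = 0.0090158, 1/9 · 0.0075131 = 0.00083479, 2/9 · 0.010974 = 0.0024387; summing to 0.061289.
Dividing through by the total gives posterior P(urn A | data) = 0.79949, P(urn B | data) = 0.1471, P(urn C | data) = 0.013621, P(urn D | data) = 0.039789.
The predictive probability is P(purple next | data) = (3/10)(0.79949) + (9/11)(0.1471) + (10/11)(0.013621) + (8/9)(0.039789) = 0.40795.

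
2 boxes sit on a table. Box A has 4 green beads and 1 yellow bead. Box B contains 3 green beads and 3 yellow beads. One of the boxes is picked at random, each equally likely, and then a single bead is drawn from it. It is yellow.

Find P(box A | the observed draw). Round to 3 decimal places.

For each hypothesis, P(data | H) works out to: P(data | box A) = (1/5) = 1/5; P(data | box B) = (3/6) = 1/2.
Weighting by the prior gives 1/2 · 1/5 = 1/10, 1/2 · 1/2 = 1/4; summing to 7/20.
So P(box A | data) = (1/10) / (7/20) = 2/7.

0.286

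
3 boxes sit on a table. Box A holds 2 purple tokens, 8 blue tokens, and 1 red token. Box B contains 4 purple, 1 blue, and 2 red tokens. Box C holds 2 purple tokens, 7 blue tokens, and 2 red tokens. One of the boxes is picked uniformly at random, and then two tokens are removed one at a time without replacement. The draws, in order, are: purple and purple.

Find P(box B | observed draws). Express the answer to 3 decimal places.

Under each hypothesis, the probability of the observed sequence is: P(data | box A) = (2/11)(1/10) = 0.018182; P(data | box B) = (4/7)(3/6) = 0.28571; P(data | box C) = (2/11)(1/10) = 0.018182.
The prior-weighted likelihoods are 1/3 · 0.018182 = 0.0060606, 1/3 · 0.28571 = 0.095238, 1/3 · 0.018182 = 0.0060606; with total 0.10736.
By Bayes' rule, P(box B | data) = (0.095238) / (0.10736) = 0.8871.

0.887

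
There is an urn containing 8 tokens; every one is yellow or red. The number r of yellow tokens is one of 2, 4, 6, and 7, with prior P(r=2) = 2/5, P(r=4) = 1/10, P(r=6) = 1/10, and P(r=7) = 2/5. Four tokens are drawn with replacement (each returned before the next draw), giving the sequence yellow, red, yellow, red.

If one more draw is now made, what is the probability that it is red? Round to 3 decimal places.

0.529

Compute the likelihood of the observed sequence for each case: P(data | r = 2) = (2/8)(6/8)(2/8)(6/8) = 0.035156; P(data | r = 4) = (4/8)(4/8)(4/8)(4/8) = 0.0625; P(data | r = 6) = (6/8)(2/8)(6/8)(2/8) = 0.035156; P(data | r = 7) = (7/8)(1/8)(7/8)(1/8) = 0.011963.
The prior-weighted likelihoods are 2/5 · 0.035156 = 0.014063, 1/10 · 0.0625 = 0.00625, 1/10 · 0.035156 = 0.0035156, 2/5 · 0.011963 = 0.0047852; with total 0.028613.
The posterior is then P(r = 2 | data) = 0.49147, P(r = 4 | data) = 0.21843, P(r = 6 | data) = 0.12287, P(r = 7 | data) = 0.16724.
Averaging over the posterior, P(red next | data) = (3/4)(0.49147) + (1/2)(0.21843) + (1/4)(0.12287) + (1/8)(0.16724) = 0.52944.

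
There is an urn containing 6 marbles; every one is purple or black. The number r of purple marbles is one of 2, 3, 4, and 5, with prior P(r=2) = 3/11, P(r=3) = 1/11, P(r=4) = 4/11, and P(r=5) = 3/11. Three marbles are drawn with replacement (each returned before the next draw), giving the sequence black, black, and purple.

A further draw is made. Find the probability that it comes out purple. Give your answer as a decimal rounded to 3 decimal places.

For each hypothesis, P(data | H) works out to: P(data | r = 2) = (4/6)(4/6)(2/6) = 0.14815; P(data | r = 3) = (3/6)(3/6)(3/6) = 0.125; P(data | r = 4) = (2/6)(2/6)(4/6) = 0.074074; P(data | r = 5) = (1/6)(1/6)(5/6) = 0.023148.
Weighting by the prior gives 3/11 · 0.14815 = 0.040404, 1/11 · 0.125 = 0.011364, 4/11 · 0.074074 = 0.026936, 3/11 · 0.023148 = 0.0063131; summing to 0.085017.
Dividing through by the total gives posterior P(r = 2 | data) = 0.47525, P(r = 3 | data) = 0.13366, P(r = 4 | data) = 0.31683, P(r = 5 | data) = 0.074257.
The predictive probability is P(purple next | data) = (1/3)(0.47525) + (1/2)(0.13366) + (2/3)(0.31683) + (5/6)(0.074257) = 0.49835.

0.498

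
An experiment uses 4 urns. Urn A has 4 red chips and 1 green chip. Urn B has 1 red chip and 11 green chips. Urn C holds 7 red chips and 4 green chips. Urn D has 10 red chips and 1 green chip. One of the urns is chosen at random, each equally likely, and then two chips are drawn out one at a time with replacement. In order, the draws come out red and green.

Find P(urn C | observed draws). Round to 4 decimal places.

Compute the likelihood of the observed sequence for each case: P(data | urn A) = (4/5)(1/5) = 0.16; P(data | urn B) = (1/12)(11/12) = 0.076389; P(data | urn C) = (7/11)(4/11) = 0.2314; P(data | urn D) = (10/11)(1/11) = 0.082645.
Multiplying each by its prior: 1/4 · 0.16 = 0.04, 1/4 · 0.076389 = 0.019097, 1/4 · 0.2314 = 0.057851, 1/4 · 0.082645 = 0.020661; summing to 0.13761.
By Bayes' rule, P(urn C | data) = (0.057851) / (0.13761) = 0.4204.

0.4204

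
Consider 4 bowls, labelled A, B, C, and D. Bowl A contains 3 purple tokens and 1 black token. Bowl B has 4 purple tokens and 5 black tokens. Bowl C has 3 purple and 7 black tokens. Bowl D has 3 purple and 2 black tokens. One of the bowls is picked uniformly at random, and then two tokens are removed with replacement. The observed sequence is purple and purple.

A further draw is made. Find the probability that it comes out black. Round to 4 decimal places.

0.3780

Compute the likelihood of the observed sequence for each case: P(data | bowl A) = (3/4)(3/4) = 0.5625; P(data | bowl B) = (4/9)(4/9) = 0.19753; P(data | bowl C) = (3/10)(3/10) = 0.09; P(data | bowl D) = (3/5)(3/5) = 0.36.
The prior-weighted likelihoods are 1/4 · 0.5625 = 0.14062, 1/4 · 0.19753 = 0.049383, 1/4 · 0.09 = 0.0225, 1/4 · 0.36 = 0.09; with total 0.30251.
Dividing through by the total gives posterior P(bowl A | data) = 0.46486, P(bowl B | data) = 0.16324, P(bowl C | data) = 0.074378, P(bowl D | data) = 0.29751.
So P(black next | data) = Σ P(black next | H) P(H | data) = (1/4)(0.46486) + (5/9)(0.16324) + (7/10)(0.074378) + (2/5)(0.29751) = 0.37798.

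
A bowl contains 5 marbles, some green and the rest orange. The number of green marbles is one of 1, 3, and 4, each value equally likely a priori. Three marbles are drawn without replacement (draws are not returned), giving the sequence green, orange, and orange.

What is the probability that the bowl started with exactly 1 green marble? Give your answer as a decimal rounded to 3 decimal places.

Under each hypothesis, the probability of the observed sequence is: P(data | r = 1) = (1/5)(4/4)(3/3) = 1/5; P(data | r = 3) = (3/5)(2/4)(1/3) = 1/10; P(data | r = 4) = (4/5)(1/4)(0/3) = 0.
Multiplying each by its prior: 1/3 · 1/5 = 1/15, 1/3 · 1/10 = 1/30, 1/3 · 0 = 0; these sum to 1/10.
Hence P(r = 1 | data) = (1/15) / (1/10) = 2/3.

0.667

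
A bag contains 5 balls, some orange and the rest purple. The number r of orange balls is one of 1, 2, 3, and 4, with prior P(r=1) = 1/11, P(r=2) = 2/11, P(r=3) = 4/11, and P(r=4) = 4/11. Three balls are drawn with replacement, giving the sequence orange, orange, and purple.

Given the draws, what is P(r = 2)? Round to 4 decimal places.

The likelihood of the observed sequence under each hypothesis: P(data | r = 1) = (1/5)(1/5)(4/5) = 0.032; P(data | r = 2) = (2/5)(2/5)(3/5) = 0.096; P(data | r = 3) = (3/5)(3/5)(2/5) = 0.144; P(data | r = 4) = (4/5)(4/5)(1/5) = 0.128.
Weighting by the prior gives 1/11 · 0.032 = 0.0029091, 2/11 · 0.096 = 0.017455, 4/11 · 0.144 = 0.052364, 4/11 · 0.128 = 0.046545; summing to 0.11927.
Hence P(r = 2 | data) = (0.017455) / (0.11927) = 0.14634.

0.1463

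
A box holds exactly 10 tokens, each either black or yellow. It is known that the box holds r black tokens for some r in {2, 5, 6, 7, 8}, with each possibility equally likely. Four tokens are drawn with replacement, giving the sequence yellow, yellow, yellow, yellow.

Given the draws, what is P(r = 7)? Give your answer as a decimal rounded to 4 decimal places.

For each hypothesis, P(data | H) works out to: P(data | r = 2) = (8/10)(8/10)(8/10)(8/10) = 0.4096; P(data | r = 5) = (5/10)(5/10)(5/10)(5/10) = 0.0625; P(data | r = 6) = (4/10)(4/10)(4/10)(4/10) = 0.0256; P(data | r = 7) = (3/10)(3/10)(3/10)(3/10) = 0.0081; P(data | r = 8) = (2/10)(2/10)(2/10)(2/10) = 0.0016.
Weighting by the prior gives 1/5 · 0.4096 = 0.08192, 1/5 · 0.0625 = 0.0125, 1/5 · 0.0256 = 0.00512, 1/5 · 0.0081 = 0.00162, 1/5 · 0.0016 = 0.00032; summing to 0.10148.
So P(r = 7 | data) = (0.00162) / (0.10148) = 0.015964.

0.0160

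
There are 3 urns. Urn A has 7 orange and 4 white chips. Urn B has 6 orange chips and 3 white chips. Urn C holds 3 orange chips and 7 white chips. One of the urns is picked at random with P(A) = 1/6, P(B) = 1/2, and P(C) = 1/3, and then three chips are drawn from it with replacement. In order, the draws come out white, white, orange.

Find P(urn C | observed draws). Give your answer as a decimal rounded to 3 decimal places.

Under each hypothesis, the probability of the observed sequence is: P(data | urn A) = (4/11)(4/11)(7/11) = 0.084147; P(data | urn B) = (3/9)(3/9)(6/9) = 0.074074; P(data | urn C) = (7/10)(7/10)(3/10) = 0.147.
Multiplying each by its prior: 1/6 · 0.084147 = 0.014025, 1/2 · 0.074074 = 0.037037, 1/3 · 0.147 = 0.049; with total 0.10006.
So P(urn C | data) = (0.049) / (0.10006) = 0.4897.

0.490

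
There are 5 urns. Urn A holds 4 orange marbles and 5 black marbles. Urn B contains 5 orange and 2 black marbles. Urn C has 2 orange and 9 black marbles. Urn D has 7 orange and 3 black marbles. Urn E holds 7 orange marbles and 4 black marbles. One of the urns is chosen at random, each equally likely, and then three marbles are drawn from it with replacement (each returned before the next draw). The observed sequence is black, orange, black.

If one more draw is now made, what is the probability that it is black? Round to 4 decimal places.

0.5211

The likelihood of the observed sequence under each hypothesis: P(data | urn A) = (5/9)(4/9)(5/9) = 0.13717; P(data | urn B) = (2/7)(5/7)(2/7) = 0.058309; P(data | urn C) = (9/11)(2/11)(9/11) = 0.12171; P(data | urn D) = (3/10)(7/10)(3/10) = 0.063; P(data | urn E) = (4/11)(7/11)(4/11) = 0.084147.
Multiplying each by its prior: 1/5 · 0.13717 = 0.027435, 1/5 · 0.058309 = 0.011662, 1/5 · 0.12171 = 0.024343, 1/5 · 0.063 = 0.0126, 1/5 · 0.084147 = 0.016829; these sum to 0.092869.
The posterior is then P(urn A | data) = 0.29542, P(urn B | data) = 0.12557, P(urn C | data) = 0.26212, P(urn D | data) = 0.13568, P(urn E | data) = 0.18122.
Averaging over the posterior, P(black next | data) = (5/9)(0.29542) + (2/7)(0.12557) + (9/11)(0.26212) + (3/10)(0.13568) + (4/11)(0.18122) = 0.52106.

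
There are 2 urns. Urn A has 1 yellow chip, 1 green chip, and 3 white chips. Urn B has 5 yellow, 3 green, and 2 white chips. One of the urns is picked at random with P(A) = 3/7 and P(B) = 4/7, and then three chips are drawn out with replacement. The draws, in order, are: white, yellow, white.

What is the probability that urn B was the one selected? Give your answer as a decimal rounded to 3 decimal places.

For each hypothesis, P(data | H) works out to: P(data | urn A) = (3/5)(1/5)(3/5) = 9/125; P(data | urn B) = (2/10)(5/10)(2/10) = 1/50.
Multiplying each by its prior: 3/7 · 9/125 = 27/875, 4/7 · 1/50 = 2/175; summing to 37/875.
So P(urn B | data) = (2/175) / (37/875) = 10/37.

0.270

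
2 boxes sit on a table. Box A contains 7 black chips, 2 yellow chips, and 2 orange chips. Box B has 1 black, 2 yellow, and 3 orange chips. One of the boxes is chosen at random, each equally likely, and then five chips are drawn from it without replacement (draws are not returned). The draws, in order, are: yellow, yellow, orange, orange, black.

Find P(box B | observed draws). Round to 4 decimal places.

0.9706

Compute the likelihood of the observed sequence for each case: P(data | box A) = (2/11)(1/10)(2/9)(1/8)(7/7) = 0.00050505; P(data | box B) = (2/6)(1/5)(3/4)(2/3)(1/2) = 0.016667.
Multiplying each by its prior: 1/2 · 0.00050505 = 0.00025253, 1/2 · 0.016667 = 0.0083333; with total 0.0085859.
Therefore the posterior P(box B | data) = (0.0083333) / (0.0085859) = 0.97059.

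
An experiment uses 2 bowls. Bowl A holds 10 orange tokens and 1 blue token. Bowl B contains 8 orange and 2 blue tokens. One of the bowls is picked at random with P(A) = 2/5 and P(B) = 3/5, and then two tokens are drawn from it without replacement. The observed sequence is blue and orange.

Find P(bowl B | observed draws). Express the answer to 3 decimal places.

0.746

The likelihood of the observed sequence under each hypothesis: P(data | bowl A) = (1/11)(10/10) = 1/11; P(data | bowl B) = (2/10)(8/9) = 8/45.
Multiplying each by its prior: 2/5 · 1/11 = 2/55, 3/5 · 8/45 = 8/75; summing to 118/825.
So P(bowl B | data) = (8/75) / (118/825) = 44/59.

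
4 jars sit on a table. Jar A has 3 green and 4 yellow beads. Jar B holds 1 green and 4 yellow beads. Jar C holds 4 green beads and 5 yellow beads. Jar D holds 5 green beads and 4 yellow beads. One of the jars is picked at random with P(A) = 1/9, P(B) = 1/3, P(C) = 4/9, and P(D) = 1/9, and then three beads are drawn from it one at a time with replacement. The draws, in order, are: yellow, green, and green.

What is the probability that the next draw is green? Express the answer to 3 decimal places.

Under each hypothesis, the probability of the observed sequence is: P(data | jar A) = (4/7)(3/7)(3/7) = 0.10496; P(data | jar B) = (4/5)(1/5)(1/5) = 0.032; P(data | jar C) = (5/9)(4/9)(4/9) = 0.10974; P(data | jar D) = (4/9)(5/9)(5/9) = 0.13717.
Multiplying each by its prior: 1/9 · 0.10496 = 0.011662, 1/3 · 0.032 = 0.010667, 4/9 · 0.10974 = 0.048773, 1/9 · 0.13717 = 0.015242; these sum to 0.086343.
Normalising, the posterior is P(jar A | data) = 0.13506, P(jar B | data) = 0.12354, P(jar C | data) = 0.56487, P(jar D | data) = 0.17652.
The predictive probability is P(green next | data) = (3/7)(0.13506) + (1/5)(0.12354) + (4/9)(0.56487) + (5/9)(0.17652) = 0.43172.

0.432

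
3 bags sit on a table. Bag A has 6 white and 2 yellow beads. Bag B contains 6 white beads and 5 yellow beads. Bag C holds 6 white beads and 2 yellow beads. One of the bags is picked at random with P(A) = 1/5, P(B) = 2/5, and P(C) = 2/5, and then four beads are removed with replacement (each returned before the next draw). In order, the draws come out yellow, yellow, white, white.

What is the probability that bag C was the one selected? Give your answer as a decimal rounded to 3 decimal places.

0.308

Compute the likelihood of the observed sequence for each case: P(data | bag A) = (2/8)(2/8)(6/8)(6/8) = 0.035156; P(data | bag B) = (5/11)(5/11)(6/11)(6/11) = 0.061471; P(data | bag C) = (2/8)(2/8)(6/8)(6/8) = 0.035156.
Multiplying each by its prior: 1/5 · 0.035156 = 0.0070313, 2/5 · 0.061471 = 0.024588, 2/5 · 0.035156 = 0.014063; with total 0.045682.
Hence P(bag C | data) = (0.014063) / (0.045682) = 0.30783.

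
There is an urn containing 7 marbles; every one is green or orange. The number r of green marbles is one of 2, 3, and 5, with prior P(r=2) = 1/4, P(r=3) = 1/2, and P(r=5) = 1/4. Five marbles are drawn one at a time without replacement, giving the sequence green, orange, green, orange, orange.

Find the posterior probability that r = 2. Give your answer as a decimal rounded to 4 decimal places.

For each hypothesis, P(data | H) works out to: P(data | r = 2) = (2/7)(5/6)(1/5)(4/4)(3/3) = 1/21; P(data | r = 3) = (3/7)(4/6)(2/5)(3/4)(2/3) = 2/35; P(data | r = 5) = (5/7)(2/6)(4/5)(1/4)(0/3) = 0.
The prior-weighted likelihoods are 1/4 · 1/21 = 1/84, 1/2 · 2/35 = 1/35, 1/4 · 0 = 0; summing to 17/420.
Hence P(r = 2 | data) = (1/84) / (17/420) = 5/17.

0.2941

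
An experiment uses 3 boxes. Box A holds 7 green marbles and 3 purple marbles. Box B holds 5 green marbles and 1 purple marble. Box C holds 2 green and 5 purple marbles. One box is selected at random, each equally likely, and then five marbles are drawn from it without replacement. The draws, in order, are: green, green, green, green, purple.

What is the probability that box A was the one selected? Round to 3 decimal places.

0.333

Under each hypothesis, the probability of the observed sequence is: P(data | box A) = (7/10)(6/9)(5/8)(4/7)(3/6) = 1/12; P(data | box B) = (5/6)(4/5)(3/4)(2/3)(1/2) = 1/6; P(data | box C) = (2/7)(1/6)(0/5) = 0.
Weighting by the prior gives 1/3 · 1/12 = 1/36, 1/3 · 1/6 = 1/18, 1/3 · 0 = 0; summing to 1/12.
Hence P(box A | data) = (1/36) / (1/12) = 1/3.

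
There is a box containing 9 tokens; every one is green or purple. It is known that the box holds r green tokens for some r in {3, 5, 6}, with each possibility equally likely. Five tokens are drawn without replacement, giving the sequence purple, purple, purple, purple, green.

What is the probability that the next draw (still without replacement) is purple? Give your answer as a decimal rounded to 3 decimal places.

For each hypothesis, P(data | H) works out to: P(data | r = 3) = (6/9)(5/8)(4/7)(3/6)(3/5) = 1/14; P(data | r = 5) = (4/9)(3/8)(2/7)(1/6)(5/5) = 1/126; P(data | r = 6) = (3/9)(2/8)(1/7)(0/6) = 0.
The prior-weighted likelihoods are 1/3 · 1/14 = 1/42, 1/3 · 1/126 = 1/378, 1/3 · 0 = 0; these sum to 5/189.
Dividing through by the total gives posterior P(r = 3 | data) = 9/10, P(r = 5 | data) = 1/10, P(r = 6 | data) = 0.
So P(purple next | data) = Σ P(purple next | H) P(H | data) = (1/2)(9/10) + (0)(1/10) = 9/20.

0.450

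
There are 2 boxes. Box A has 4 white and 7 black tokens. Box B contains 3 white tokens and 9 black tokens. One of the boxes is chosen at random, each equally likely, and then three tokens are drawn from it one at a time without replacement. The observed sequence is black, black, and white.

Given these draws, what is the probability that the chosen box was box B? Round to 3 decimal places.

For each hypothesis, P(data | H) works out to: P(data | box A) = (7/11)(6/10)(4/9) = 28/165; P(data | box B) = (9/12)(8/11)(3/10) = 9/55.
Weighting by the prior gives 1/2 · 28/165 = 14/165, 1/2 · 9/55 = 9/110; these sum to 1/6.
So P(box B | data) = (9/110) / (1/6) = 27/55.

0.491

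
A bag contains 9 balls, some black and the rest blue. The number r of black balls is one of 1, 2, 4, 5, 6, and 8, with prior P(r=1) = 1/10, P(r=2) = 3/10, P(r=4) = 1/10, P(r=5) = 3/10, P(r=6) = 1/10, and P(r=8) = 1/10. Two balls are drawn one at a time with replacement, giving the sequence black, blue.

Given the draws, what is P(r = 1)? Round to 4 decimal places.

For each hypothesis, P(data | H) works out to: P(data | r = 1) = (1/9)(8/9) = 8/81; P(data | r = 2) = (2/9)(7/9) = 14/81; P(data | r = 4) = (4/9)(5/9) = 20/81; P(data | r = 5) = (5/9)(4/9) = 20/81; P(data | r = 6) = (6/9)(3/9) = 2/9; P(data | r = 8) = (8/9)(1/9) = 8/81.
The prior-weighted likelihoods are 1/10 · 8/81 = 4/405, 3/10 · 14/81 = 7/135, 1/10 · 20/81 = 2/81, 3/10 · 20/81 = 2/27, 1/10 · 2/9 = 1/45, 1/10 · 8/81 = 4/405; these sum to 26/135.
By Bayes' rule, P(r = 1 | data) = (4/405) / (26/135) = 2/39.

0.0513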